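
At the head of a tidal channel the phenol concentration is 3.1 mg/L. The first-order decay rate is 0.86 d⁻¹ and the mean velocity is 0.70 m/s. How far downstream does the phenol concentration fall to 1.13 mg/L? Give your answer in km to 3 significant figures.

71.0 km

From C = C₀·e^(−kt), t = ln(C₀/C)/k = ln(3.1/1.13)/0.86 = 1.009/0.86 = 1.173 d.
Distance = v·t = 0.70 m/s × 1.014e+05 s = 7.097e+04 m = 70.97 km.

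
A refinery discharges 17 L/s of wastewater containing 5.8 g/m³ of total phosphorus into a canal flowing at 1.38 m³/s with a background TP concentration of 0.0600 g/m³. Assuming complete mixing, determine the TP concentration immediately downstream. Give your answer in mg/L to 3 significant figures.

17 L/s = 0.017 m³/s.
By mass balance at complete mixing, C = (0.017·5.8 + 1.38·0.06) / (0.017 + 1.38) = 0.1814/1.397 = 0.1298 mg/L.

0.130 mg/L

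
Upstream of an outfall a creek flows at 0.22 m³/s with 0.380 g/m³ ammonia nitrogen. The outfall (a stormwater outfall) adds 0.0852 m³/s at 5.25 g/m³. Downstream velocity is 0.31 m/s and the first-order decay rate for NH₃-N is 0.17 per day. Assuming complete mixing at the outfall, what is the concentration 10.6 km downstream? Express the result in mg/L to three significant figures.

1.63 mg/L

After complete mixing, C₀ = (0.0852·5.25 + 0.22·0.38) / 0.3052 = 1.74 mg/L.
Travel time t = 1.06e+04 m / 0.31 m/s = 3.419e+04 s = 0.3958 d.
C = 1.74·exp(−0.17·0.3958) = 1.74·0.9349 = 1.626 mg/L.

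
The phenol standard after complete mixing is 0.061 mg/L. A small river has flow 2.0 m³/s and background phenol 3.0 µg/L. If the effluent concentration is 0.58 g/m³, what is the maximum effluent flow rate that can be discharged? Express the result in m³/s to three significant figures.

3.0 µg/L = 0.003 mg/L.
Mass balance at complete mixing: C_std·(Q_w + Q_r) = Q_w·C_e + Q_r·C_b.
Rearranging, Q_w = Q_r·(C_std − C_b)/(C_e − C_std) = 2.0·(0.061 − 0.003) / (0.58 − 0.061) = 0.2235 m³/s.

0.224 m³/s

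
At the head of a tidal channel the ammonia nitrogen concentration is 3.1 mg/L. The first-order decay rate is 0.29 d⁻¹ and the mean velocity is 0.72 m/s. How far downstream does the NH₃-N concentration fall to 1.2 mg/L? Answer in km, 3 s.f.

204 km

From C = C₀·e^(−kt), t = ln(C₀/C)/k = ln(3.1/1.2)/0.29 = 0.9491/0.29 = 3.273 d.
Distance = v·t = 0.72 m/s × 2.828e+05 s = 2.036e+05 m = 203.6 km.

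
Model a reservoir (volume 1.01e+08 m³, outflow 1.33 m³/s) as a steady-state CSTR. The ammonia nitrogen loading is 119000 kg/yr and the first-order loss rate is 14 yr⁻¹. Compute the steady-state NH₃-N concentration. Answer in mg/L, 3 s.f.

0.0817 mg/L

Outflow Q = 1.33 m³/s × 3.156e+07 s/yr = 4.197e+07 m³/yr.
Steady-state CSTR mass balance: W = Q·C + k·V·C, so C = W/(Q + kV).
Q + kV = 4.197e+07 + 14·1.01e+08 = 1.456e+09 m³/yr.
C = 119000/1.456e+09 = 8.173e-05 kg/m³ = 0.08173 mg/L.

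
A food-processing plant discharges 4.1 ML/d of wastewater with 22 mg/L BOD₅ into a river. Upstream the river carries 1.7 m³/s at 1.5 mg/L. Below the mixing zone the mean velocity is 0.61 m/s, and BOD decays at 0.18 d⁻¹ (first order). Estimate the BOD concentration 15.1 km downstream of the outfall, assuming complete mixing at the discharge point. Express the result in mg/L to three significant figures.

1.95 mg/L

4.1 ML/d = 0.04745 m³/s.
After complete mixing, C₀ = (0.04745·22 + 1.7·1.5) / 1.747 = 2.057 mg/L.
Travel time t = 1.51e+04 m / 0.61 m/s = 2.475e+04 s = 0.2865 d.
C = 2.057·exp(−0.18·0.2865) = 2.057·0.9497 = 1.953 mg/L.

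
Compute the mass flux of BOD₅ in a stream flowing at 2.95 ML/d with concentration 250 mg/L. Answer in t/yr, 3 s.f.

2.95 ML/d = 0.03414 m³/s.
Mass flux = Q·C = 0.03414 m³/s × 250 g/m³ = 8.536 g/s.
= 8.536 g/s × 31.56 = 269.4 t/yr.

269 t/yr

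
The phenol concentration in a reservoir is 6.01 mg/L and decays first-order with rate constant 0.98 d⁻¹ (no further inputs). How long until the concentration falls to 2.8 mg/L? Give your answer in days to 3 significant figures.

0.779 d

t = ln(C₀/C)/k = ln(6.01/2.8)/0.98 = 0.7638/0.98 = 0.7794 d.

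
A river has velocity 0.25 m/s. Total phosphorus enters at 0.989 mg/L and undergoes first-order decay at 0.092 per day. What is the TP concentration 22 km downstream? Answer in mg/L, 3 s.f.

0.901 mg/L

Travel time t = 22 km / 0.25 m/s = 2.2e+04/0.25 = 8.8e+04 s = 1.019 d.
First-order decay: C = 0.989·exp(−0.092·1.019) = 0.989·0.9106 = 0.9005 mg/L.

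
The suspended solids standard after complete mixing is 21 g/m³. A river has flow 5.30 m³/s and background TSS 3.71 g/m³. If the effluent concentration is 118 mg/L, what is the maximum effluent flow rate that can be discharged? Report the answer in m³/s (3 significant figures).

0.945 m³/s

Mass balance at complete mixing: C_std·(Q_w + Q_r) = Q_w·C_e + Q_r·C_b.
Rearranging, Q_w = Q_r·(C_std − C_b)/(C_e − C_std) = 5.30·(21 − 3.71) / (118 − 21) = 0.9447 m³/s.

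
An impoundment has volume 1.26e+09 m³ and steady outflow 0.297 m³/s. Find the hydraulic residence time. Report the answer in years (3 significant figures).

Q = 0.297 m³/s × 3.156e+07 s/yr = 9.373e+06 m³/yr.
Hydraulic residence time τ = V/Q = 1.26e+09/9.373e+06 = 134.4 yr.

134 yr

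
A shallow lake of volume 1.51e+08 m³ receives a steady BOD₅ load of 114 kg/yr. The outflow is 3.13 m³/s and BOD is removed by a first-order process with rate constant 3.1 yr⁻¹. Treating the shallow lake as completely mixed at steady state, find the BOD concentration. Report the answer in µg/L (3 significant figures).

0.201 µg/L

Outflow Q = 3.13 m³/s × 3.156e+07 s/yr = 9.878e+07 m³/yr.
Steady-state CSTR mass balance: W = Q·C + k·V·C, so C = W/(Q + kV).
Q + kV = 9.878e+07 + 3.1·1.51e+08 = 5.669e+08 m³/yr.
C = 114/5.669e+08 = 2.011e-07 kg/m³ = 0.0002011 mg/L = 0.2011 µg/L.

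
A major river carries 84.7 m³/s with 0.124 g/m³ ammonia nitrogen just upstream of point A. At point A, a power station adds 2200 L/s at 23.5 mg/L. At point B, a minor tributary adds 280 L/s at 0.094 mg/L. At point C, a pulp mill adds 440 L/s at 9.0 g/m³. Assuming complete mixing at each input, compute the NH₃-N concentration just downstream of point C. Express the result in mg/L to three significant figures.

2200 L/s = 2.2 m³/s.
After input A: C = (84.7·0.124 + 2.2·23.5) / 86.9 = 0.7158 mg/L.
280 L/s = 0.28 m³/s.
After input B: C = (86.9·0.7158 + 0.28·0.094) / 87.18 = 0.7138 mg/L.
440 L/s = 0.44 m³/s.
After input C: C = (87.18·0.7138 + 0.44·9) / 87.62 = 0.7554 mg/L.

0.755 mg/L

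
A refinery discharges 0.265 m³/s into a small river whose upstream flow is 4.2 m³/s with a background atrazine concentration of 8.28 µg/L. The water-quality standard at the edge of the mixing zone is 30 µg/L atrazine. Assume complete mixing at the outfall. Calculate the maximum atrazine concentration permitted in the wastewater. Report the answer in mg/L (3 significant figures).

8.28 µg/L = 0.00828 mg/L.
30 µg/L = 0.03 mg/L.
Mass balance: 0.03·4.465 = 0.265·Cₑ + 4.2·0.00828.
Cₑ = (0.1339 − 0.03478) / 0.265 = 0.3742 mg/L.

0.374 mg/L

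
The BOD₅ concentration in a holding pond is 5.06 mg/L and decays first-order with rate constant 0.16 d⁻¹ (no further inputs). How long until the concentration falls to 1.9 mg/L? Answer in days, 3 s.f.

6.12 d

t = ln(C₀/C)/k = ln(5.06/1.9)/0.16 = 0.9795/0.16 = 6.122 d.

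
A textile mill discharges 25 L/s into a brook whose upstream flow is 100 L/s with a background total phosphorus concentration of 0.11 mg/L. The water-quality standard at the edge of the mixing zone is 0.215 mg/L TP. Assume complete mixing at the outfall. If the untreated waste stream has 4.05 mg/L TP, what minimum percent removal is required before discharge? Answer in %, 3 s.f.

25 L/s = 0.025 m³/s.
100 L/s = 0.1 m³/s.
Mass balance: 0.215·0.125 = 0.025·Cₑ + 0.1·0.11.
Cₑ = (0.02687 − 0.011) / 0.025 = 0.635 mg/L.
Required removal = 1 − 0.635/4.05 = 84.32 %.

84.3 %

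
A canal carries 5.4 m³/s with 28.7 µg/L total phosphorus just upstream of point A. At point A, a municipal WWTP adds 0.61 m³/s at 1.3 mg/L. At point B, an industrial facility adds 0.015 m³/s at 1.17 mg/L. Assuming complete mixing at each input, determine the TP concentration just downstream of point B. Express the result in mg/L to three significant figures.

0.160 mg/L

28.7 µg/L = 0.0287 mg/L.
After input A: C = (5.4·0.0287 + 0.61·1.3) / 6.01 = 0.1577 mg/L.
After input B: C = (6.01·0.1577 + 0.015·1.17) / 6.025 = 0.1603 mg/L.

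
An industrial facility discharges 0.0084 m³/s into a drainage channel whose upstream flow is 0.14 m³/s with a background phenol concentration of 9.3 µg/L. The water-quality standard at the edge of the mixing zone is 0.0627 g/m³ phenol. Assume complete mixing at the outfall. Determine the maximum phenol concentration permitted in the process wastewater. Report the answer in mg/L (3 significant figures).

9.3 µg/L = 0.0093 mg/L.
Mass balance: 0.0627·0.1484 = 0.0084·Cₑ + 0.14·0.0093.
Cₑ = (0.009305 − 0.001302) / 0.0084 = 0.9527 mg/L.

0.953 mg/L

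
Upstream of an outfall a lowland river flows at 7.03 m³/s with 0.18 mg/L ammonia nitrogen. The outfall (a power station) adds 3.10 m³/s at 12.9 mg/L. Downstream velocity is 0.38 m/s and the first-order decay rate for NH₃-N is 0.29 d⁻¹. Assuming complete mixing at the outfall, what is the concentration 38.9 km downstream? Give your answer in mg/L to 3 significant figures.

2.89 mg/L

After complete mixing, C₀ = (3.1·12.9 + 7.03·0.18) / 10.13 = 4.073 mg/L.
Travel time t = 3.89e+04 m / 0.38 m/s = 1.024e+05 s = 1.185 d.
C = 4.073·exp(−0.29·1.185) = 4.073·0.7092 = 2.888 mg/L.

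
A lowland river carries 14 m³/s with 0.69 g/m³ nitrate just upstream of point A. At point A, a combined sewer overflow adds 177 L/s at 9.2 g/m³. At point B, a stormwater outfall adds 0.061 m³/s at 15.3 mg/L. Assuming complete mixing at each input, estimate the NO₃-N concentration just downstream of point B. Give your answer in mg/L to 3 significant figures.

0.858 mg/L

177 L/s = 0.177 m³/s.
After input A: C = (14·0.69 + 0.177·9.2) / 14.18 = 0.7962 mg/L.
After input B: C = (14.18·0.7962 + 0.061·15.3) / 14.24 = 0.8584 mg/L.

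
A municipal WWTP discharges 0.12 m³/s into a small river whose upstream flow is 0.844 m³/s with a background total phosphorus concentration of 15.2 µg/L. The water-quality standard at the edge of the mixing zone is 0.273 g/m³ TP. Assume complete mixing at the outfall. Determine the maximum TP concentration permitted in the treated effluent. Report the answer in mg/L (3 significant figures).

2.09 mg/L

15.2 µg/L = 0.0152 mg/L.
Mass balance: 0.273·0.964 = 0.12·Cₑ + 0.844·0.0152.
Cₑ = (0.2632 − 0.01283) / 0.12 = 2.086 mg/L.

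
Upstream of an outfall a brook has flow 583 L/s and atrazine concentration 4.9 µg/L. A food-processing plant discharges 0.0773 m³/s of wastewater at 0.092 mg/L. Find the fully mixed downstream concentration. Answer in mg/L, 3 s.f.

0.0151 mg/L

583 L/s = 0.583 m³/s.
4.9 µg/L = 0.0049 mg/L.
Conservation of mass across the mixing zone: C = (0.0773·0.092 + 0.583·0.0049) / (0.0773 + 0.583) = 0.009968/0.6603 = 0.0151 mg/L.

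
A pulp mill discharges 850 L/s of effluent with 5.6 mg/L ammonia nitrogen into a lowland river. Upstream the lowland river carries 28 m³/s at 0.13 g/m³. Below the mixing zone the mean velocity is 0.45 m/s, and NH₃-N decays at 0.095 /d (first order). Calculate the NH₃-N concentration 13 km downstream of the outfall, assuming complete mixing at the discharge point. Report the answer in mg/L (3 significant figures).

0.282 mg/L

850 L/s = 0.85 m³/s.
After complete mixing, C₀ = (0.85·5.6 + 28·0.13) / 28.85 = 0.2912 mg/L.
Travel time t = 1.3e+04 m / 0.45 m/s = 2.889e+04 s = 0.3344 d.
C = 0.2912·exp(−0.095·0.3344) = 0.2912·0.9687 = 0.2821 mg/L.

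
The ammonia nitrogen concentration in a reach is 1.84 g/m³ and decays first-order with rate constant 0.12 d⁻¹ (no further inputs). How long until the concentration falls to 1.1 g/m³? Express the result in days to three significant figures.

4.29 d

t = ln(C₀/C)/k = ln(1.84/1.1)/0.12 = 0.5145/0.12 = 4.287 d.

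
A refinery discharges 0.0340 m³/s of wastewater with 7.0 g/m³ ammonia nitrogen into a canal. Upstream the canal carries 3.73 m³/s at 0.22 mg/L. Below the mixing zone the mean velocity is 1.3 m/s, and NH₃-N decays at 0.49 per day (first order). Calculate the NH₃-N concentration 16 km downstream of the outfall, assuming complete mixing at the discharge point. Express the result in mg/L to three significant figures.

0.262 mg/L

After complete mixing, C₀ = (0.034·7 + 3.73·0.22) / 3.764 = 0.2812 mg/L.
Travel time t = 1.6e+04 m / 1.3 m/s = 1.231e+04 s = 0.1425 d.
C = 0.2812·exp(−0.49·0.1425) = 0.2812·0.9326 = 0.2623 mg/L.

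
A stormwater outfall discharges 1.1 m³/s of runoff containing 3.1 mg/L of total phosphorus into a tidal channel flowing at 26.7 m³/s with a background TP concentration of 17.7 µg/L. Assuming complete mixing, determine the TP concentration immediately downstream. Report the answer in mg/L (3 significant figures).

17.7 µg/L = 0.0177 mg/L.
By mass balance at complete mixing, C = (1.1·3.1 + 26.7·0.0177) / (1.1 + 26.7) = 3.883/27.8 = 0.1397 mg/L.

0.140 mg/L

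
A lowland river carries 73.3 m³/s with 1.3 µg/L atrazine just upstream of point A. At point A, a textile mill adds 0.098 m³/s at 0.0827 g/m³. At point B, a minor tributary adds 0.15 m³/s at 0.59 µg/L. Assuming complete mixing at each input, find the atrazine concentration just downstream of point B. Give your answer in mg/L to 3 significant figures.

1.3 µg/L = 0.0013 mg/L.
After input A: C = (73.3·0.0013 + 0.098·0.0827) / 73.4 = 0.001409 mg/L.
0.59 µg/L = 0.00059 mg/L.
After input B: C = (73.4·0.001409 + 0.15·0.00059) / 73.55 = 0.001407 mg/L.

0.00141 mg/L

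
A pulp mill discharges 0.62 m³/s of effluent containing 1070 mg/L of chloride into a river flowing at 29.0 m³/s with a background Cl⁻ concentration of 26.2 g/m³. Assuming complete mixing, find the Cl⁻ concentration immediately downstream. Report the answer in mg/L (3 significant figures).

48.0 mg/L

Flow-weighted mixing gives C = (0.62·1070 + 29·26.2) / (0.62 + 29) = 1423/29.62 = 48.05 mg/L.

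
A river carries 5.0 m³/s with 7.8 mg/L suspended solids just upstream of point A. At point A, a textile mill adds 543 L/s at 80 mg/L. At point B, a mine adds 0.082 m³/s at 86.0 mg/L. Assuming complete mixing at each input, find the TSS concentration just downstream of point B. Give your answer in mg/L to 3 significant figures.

15.9 mg/L

543 L/s = 0.543 m³/s.
After input A: C = (5·7.8 + 0.543·80) / 5.543 = 14.87 mg/L.
After input B: C = (5.543·14.87 + 0.082·86) / 5.625 = 15.91 mg/L.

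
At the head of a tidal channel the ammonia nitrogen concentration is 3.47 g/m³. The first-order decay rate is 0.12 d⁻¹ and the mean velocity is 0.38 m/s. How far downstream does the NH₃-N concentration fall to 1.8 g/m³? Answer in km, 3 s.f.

From C = C₀·e^(−kt), t = ln(C₀/C)/k = ln(3.47/1.8)/0.12 = 0.6564/0.12 = 5.47 d.
Distance = v·t = 0.38 m/s × 4.726e+05 s = 1.796e+05 m = 179.6 km.

180 km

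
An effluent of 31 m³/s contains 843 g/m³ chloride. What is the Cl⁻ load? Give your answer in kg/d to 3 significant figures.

2.26e+06 kg/d

Mass flux = Q·C = 31 m³/s × 843 g/m³ = 2.613e+04 g/s.
= 2.613e+04 g/s × 86.4 = 2.258e+06 kg/d.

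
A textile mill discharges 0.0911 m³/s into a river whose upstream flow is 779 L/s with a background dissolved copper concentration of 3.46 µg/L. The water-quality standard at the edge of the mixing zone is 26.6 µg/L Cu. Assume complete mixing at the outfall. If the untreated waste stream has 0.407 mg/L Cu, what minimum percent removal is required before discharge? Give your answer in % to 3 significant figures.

44.8 %

779 L/s = 0.779 m³/s.
3.46 µg/L = 0.00346 mg/L.
26.6 µg/L = 0.0266 mg/L.
Mass balance: 0.0266·0.8701 = 0.0911·Cₑ + 0.779·0.00346.
Cₑ = (0.02314 − 0.002695) / 0.0911 = 0.2245 mg/L.
Required removal = 1 − 0.2245/0.407 = 44.85 %.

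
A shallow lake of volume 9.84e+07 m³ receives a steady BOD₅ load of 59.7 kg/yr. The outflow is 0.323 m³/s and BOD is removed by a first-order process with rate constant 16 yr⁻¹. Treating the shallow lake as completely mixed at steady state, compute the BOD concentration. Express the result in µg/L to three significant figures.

Outflow Q = 0.323 m³/s × 3.156e+07 s/yr = 1.019e+07 m³/yr.
Steady-state CSTR mass balance: W = Q·C + k·V·C, so C = W/(Q + kV).
Q + kV = 1.019e+07 + 16·9.84e+07 = 1.585e+09 m³/yr.
C = 59.7/1.585e+09 = 3.768e-08 kg/m³ = 3.768e-05 mg/L = 0.03768 µg/L.

0.0377 µg/L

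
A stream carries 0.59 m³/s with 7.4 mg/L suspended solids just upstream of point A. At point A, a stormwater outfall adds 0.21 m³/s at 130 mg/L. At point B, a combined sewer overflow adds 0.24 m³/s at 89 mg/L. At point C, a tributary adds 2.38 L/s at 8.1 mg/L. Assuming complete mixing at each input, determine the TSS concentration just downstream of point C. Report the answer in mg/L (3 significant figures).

50.9 mg/L

After input A: C = (0.59·7.4 + 0.21·130) / 0.8 = 39.58 mg/L.
After input B: C = (0.8·39.58 + 0.24·89) / 1.04 = 50.99 mg/L.
2.38 L/s = 0.00238 m³/s.
After input C: C = (1.04·50.99 + 0.00238·8.1) / 1.042 = 50.89 mg/L.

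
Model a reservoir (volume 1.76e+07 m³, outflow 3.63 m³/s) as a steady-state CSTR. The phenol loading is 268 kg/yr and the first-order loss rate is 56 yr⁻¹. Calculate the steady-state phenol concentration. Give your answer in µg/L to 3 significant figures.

Outflow Q = 3.63 m³/s × 3.156e+07 s/yr = 1.146e+08 m³/yr.
Steady-state CSTR mass balance: W = Q·C + k·V·C, so C = W/(Q + kV).
Q + kV = 1.146e+08 + 56·1.76e+07 = 1.1e+09 m³/yr.
C = 268/1.1e+09 = 2.436e-07 kg/m³ = 0.0002436 mg/L = 0.2436 µg/L.

0.244 µg/L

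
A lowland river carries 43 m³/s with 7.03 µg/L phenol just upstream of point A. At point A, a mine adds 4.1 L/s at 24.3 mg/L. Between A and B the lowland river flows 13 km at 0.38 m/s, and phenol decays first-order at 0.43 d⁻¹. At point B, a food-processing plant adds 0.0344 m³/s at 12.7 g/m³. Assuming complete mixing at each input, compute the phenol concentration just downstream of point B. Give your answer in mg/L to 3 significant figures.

7.03 µg/L = 0.00703 mg/L.
4.1 L/s = 0.0041 m³/s.
After input A: C = (43·0.00703 + 0.0041·24.3) / 43 = 0.009346 mg/L.
Over the 13 km reach to input B (t = 3.421e+04 s = 0.396 d), decay gives C = 0.009346·exp(−0.43·0.396) = 0.007883 mg/L.
After input B: C = (43·0.007883 + 0.0344·12.7) / 43.04 = 0.01803 mg/L.

0.0180 mg/L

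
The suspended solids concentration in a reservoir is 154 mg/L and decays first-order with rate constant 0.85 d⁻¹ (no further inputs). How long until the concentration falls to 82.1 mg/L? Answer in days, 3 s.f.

0.740 d

t = ln(C₀/C)/k = ln(154/82.1)/0.85 = 0.629/0.85 = 0.74 d.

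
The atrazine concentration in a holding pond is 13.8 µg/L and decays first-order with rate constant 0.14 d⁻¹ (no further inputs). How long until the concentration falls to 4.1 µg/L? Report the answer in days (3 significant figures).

t = ln(C₀/C)/k = ln(13.8/4.1)/0.14 = 1.214/0.14 = 8.669 d.

8.67 d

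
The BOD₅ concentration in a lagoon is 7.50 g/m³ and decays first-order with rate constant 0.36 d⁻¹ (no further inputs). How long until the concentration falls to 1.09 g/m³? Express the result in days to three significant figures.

5.36 d

t = ln(C₀/C)/k = ln(7.50/1.09)/0.36 = 1.929/0.36 = 5.358 d.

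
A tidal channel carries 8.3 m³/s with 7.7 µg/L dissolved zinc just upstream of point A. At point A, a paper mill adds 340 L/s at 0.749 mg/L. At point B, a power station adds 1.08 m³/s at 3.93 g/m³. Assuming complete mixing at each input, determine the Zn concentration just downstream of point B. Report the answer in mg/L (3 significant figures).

7.7 µg/L = 0.0077 mg/L.
340 L/s = 0.34 m³/s.
After input A: C = (8.3·0.0077 + 0.34·0.749) / 8.64 = 0.03687 mg/L.
After input B: C = (8.64·0.03687 + 1.08·3.93) / 9.72 = 0.4694 mg/L.

0.469 mg/L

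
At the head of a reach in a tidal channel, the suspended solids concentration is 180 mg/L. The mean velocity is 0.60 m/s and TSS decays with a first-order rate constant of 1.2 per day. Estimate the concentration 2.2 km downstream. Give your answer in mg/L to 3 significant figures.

171 mg/L

Travel time t = 2.2 km / 0.60 m/s = 2200/0.60 = 3667 s = 0.04244 d.
First-order decay: C = 180·exp(−1.2·0.04244) = 180·0.9503 = 171.1 mg/L.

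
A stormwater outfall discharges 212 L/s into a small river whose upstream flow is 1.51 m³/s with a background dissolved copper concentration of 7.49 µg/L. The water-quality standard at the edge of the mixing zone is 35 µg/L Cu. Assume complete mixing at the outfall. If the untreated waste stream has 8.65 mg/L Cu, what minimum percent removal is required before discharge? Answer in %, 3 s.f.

212 L/s = 0.212 m³/s.
7.49 µg/L = 0.00749 mg/L.
35 µg/L = 0.035 mg/L.
Mass balance: 0.035·1.722 = 0.212·Cₑ + 1.51·0.00749.
Cₑ = (0.06027 − 0.01131) / 0.212 = 0.2309 mg/L.
Required removal = 1 − 0.2309/8.65 = 97.33 %.

97.3 %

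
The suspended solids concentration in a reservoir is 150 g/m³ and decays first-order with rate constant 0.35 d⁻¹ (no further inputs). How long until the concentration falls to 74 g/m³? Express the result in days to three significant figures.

2.02 d

t = ln(C₀/C)/k = ln(150/74)/0.35 = 0.7066/0.35 = 2.019 d.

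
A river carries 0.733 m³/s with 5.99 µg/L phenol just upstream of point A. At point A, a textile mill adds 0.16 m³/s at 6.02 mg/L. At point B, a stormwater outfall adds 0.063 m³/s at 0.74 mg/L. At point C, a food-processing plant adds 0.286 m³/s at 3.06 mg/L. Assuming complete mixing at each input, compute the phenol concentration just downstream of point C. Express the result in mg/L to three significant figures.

1.52 mg/L

5.99 µg/L = 0.00599 mg/L.
After input A: C = (0.733·0.00599 + 0.16·6.02) / 0.893 = 1.084 mg/L.
After input B: C = (0.893·1.084 + 0.063·0.74) / 0.956 = 1.061 mg/L.
After input C: C = (0.956·1.061 + 0.286·3.06) / 1.242 = 1.521 mg/L.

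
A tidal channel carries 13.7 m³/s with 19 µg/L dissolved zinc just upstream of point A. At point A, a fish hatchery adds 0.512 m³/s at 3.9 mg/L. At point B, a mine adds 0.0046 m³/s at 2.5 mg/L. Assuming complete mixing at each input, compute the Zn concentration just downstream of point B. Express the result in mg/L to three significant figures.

0.160 mg/L

19 µg/L = 0.019 mg/L.
After input A: C = (13.7·0.019 + 0.512·3.9) / 14.21 = 0.1588 mg/L.
After input B: C = (14.21·0.1588 + 0.0046·2.5) / 14.22 = 0.1596 mg/L.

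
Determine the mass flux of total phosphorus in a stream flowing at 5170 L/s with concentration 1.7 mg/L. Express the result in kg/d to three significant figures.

5170 L/s = 5.17 m³/s.
Mass flux = Q·C = 5.17 m³/s × 1.7 g/m³ = 8.789 g/s.
= 8.789 g/s × 86.4 = 759.4 kg/d.

759 kg/d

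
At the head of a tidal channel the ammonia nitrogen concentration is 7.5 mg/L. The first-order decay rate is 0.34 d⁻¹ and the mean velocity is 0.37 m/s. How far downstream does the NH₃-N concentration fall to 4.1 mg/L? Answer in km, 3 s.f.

56.8 km

From C = C₀·e^(−kt), t = ln(C₀/C)/k = ln(7.5/4.1)/0.34 = 0.6039/0.34 = 1.776 d.
Distance = v·t = 0.37 m/s × 1.535e+05 s = 5.678e+04 m = 56.78 km.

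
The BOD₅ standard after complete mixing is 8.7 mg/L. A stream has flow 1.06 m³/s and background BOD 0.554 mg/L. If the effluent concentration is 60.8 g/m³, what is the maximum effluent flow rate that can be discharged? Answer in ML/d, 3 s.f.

14.3 ML/d

Mass balance at complete mixing: C_std·(Q_w + Q_r) = Q_w·C_e + Q_r·C_b.
Rearranging, Q_w = Q_r·(C_std − C_b)/(C_e − C_std) = 1.06·(8.7 − 0.554) / (60.8 − 8.7) = 0.1657 m³/s.
= 14.32 ML/d.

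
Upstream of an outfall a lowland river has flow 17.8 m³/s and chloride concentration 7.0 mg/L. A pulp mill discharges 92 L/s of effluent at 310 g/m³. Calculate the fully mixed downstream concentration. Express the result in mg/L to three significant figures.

8.56 mg/L

92 L/s = 0.092 m³/s.
Conservation of mass across the mixing zone: C = (0.092·310 + 17.8·7) / (0.092 + 17.8) = 153.1/17.89 = 8.558 mg/L.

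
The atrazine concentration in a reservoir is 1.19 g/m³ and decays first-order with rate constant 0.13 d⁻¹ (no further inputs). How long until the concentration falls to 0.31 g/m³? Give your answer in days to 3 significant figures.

10.3 d

t = ln(C₀/C)/k = ln(1.19/0.31)/0.13 = 1.345/0.13 = 10.35 d.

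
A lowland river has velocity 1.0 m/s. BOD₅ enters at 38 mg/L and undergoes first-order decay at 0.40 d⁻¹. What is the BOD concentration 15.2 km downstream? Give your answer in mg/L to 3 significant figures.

Travel time t = 15.2 km / 1.0 m/s = 1.52e+04/1.0 = 1.52e+04 s = 0.1759 d.
First-order decay: C = 38·exp(−0.40·0.1759) = 38·0.932 = 35.42 mg/L.

35.4 mg/L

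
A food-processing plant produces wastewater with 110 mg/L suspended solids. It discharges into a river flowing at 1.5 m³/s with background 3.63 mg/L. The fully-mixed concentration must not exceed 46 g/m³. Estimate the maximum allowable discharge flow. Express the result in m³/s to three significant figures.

0.993 m³/s

Mass balance at complete mixing: C_std·(Q_w + Q_r) = Q_w·C_e + Q_r·C_b.
Rearranging, Q_w = Q_r·(C_std − C_b)/(C_e − C_std) = 1.5·(46 − 3.63) / (110 − 46) = 0.993 m³/s.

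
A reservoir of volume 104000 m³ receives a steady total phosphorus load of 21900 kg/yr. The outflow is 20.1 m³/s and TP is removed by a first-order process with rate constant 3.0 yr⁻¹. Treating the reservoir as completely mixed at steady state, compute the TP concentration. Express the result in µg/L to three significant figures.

34.5 µg/L

Outflow Q = 20.1 m³/s × 3.156e+07 s/yr = 6.343e+08 m³/yr.
Steady-state CSTR mass balance: W = Q·C + k·V·C, so C = W/(Q + kV).
Q + kV = 6.343e+08 + 3.0·104000 = 6.346e+08 m³/yr.
C = 21900/6.346e+08 = 3.451e-05 kg/m³ = 0.03451 mg/L = 34.51 µg/L.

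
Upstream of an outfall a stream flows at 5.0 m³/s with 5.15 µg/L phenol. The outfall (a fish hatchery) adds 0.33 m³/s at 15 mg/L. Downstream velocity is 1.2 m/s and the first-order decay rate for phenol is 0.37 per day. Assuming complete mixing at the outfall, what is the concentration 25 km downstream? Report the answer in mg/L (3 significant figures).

0.854 mg/L

5.15 µg/L = 0.00515 mg/L.
After complete mixing, C₀ = (0.33·15 + 5·0.00515) / 5.33 = 0.9335 mg/L.
Travel time t = 2.5e+04 m / 1.2 m/s = 2.083e+04 s = 0.2411 d.
C = 0.9335·exp(−0.37·0.2411) = 0.9335·0.9146 = 0.8539 mg/L.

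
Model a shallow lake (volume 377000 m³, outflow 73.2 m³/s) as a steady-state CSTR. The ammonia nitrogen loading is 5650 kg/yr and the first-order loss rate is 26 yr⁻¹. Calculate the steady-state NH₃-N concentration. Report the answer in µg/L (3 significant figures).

2.44 µg/L

Outflow Q = 73.2 m³/s × 3.156e+07 s/yr = 2.31e+09 m³/yr.
Steady-state CSTR mass balance: W = Q·C + k·V·C, so C = W/(Q + kV).
Q + kV = 2.31e+09 + 26·377000 = 2.32e+09 m³/yr.
C = 5650/2.32e+09 = 2.436e-06 kg/m³ = 0.002436 mg/L = 2.436 µg/L.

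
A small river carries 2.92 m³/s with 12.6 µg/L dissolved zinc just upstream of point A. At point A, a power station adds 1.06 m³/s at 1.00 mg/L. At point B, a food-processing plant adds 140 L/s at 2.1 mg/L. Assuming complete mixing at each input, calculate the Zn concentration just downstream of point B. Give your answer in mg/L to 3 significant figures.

0.338 mg/L

12.6 µg/L = 0.0126 mg/L.
After input A: C = (2.92·0.0126 + 1.06·1) / 3.98 = 0.2756 mg/L.
140 L/s = 0.14 m³/s.
After input B: C = (3.98·0.2756 + 0.14·2.1) / 4.12 = 0.3376 mg/L.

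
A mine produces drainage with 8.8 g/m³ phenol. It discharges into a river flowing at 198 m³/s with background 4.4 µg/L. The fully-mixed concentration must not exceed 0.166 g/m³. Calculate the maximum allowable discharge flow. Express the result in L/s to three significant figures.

3710 L/s

4.4 µg/L = 0.0044 mg/L.
Mass balance at complete mixing: C_std·(Q_w + Q_r) = Q_w·C_e + Q_r·C_b.
Rearranging, Q_w = Q_r·(C_std − C_b)/(C_e − C_std) = 198·(0.166 − 0.0044) / (8.8 − 0.166) = 3.706 m³/s.
= 3706 L/s.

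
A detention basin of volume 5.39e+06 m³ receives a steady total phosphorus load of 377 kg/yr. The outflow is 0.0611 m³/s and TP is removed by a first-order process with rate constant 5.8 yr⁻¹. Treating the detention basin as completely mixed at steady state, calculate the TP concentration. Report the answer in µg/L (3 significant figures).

Outflow Q = 0.0611 m³/s × 3.156e+07 s/yr = 1.928e+06 m³/yr.
Steady-state CSTR mass balance: W = Q·C + k·V·C, so C = W/(Q + kV).
Q + kV = 1.928e+06 + 5.8·5.39e+06 = 3.319e+07 m³/yr.
C = 377/3.319e+07 = 1.136e-05 kg/m³ = 0.01136 mg/L = 11.36 µg/L.

11.4 µg/L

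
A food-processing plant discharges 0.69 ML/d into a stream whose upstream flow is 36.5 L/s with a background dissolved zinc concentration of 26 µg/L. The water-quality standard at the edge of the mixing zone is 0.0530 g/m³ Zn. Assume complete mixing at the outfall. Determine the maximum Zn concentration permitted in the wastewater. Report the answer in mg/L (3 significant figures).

0.176 mg/L

0.69 ML/d = 0.007986 m³/s.
36.5 L/s = 0.0365 m³/s.
26 µg/L = 0.026 mg/L.
Mass balance: 0.053·0.04449 = 0.007986·Cₑ + 0.0365·0.026.
Cₑ = (0.002358 − 0.000949) / 0.007986 = 0.1764 mg/L.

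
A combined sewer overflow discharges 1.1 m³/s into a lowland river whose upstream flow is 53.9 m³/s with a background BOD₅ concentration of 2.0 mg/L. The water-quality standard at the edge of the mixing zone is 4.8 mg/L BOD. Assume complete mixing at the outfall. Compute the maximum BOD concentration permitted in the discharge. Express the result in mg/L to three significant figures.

142 mg/L

Mass balance: 4.8·55 = 1.1·Cₑ + 53.9·2.
Cₑ = (264 − 107.8) / 1.1 = 142 mg/L.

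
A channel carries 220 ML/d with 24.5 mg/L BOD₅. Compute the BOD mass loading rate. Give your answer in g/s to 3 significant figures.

62.4 g/s

220 ML/d = 2.546 m³/s.
Mass flux = Q·C = 2.546 m³/s × 24.5 g/m³ = 62.38 g/s.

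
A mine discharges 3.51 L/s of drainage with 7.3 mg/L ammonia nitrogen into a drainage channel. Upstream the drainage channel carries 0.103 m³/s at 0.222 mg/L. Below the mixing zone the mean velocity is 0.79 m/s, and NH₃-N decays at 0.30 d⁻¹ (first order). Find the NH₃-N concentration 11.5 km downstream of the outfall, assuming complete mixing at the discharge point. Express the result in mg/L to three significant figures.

3.51 L/s = 0.00351 m³/s.
After complete mixing, C₀ = (0.00351·7.3 + 0.103·0.222) / 0.1065 = 0.4553 mg/L.
Travel time t = 1.15e+04 m / 0.79 m/s = 1.456e+04 s = 0.1685 d.
C = 0.4553·exp(−0.30·0.1685) = 0.4553·0.9507 = 0.4328 mg/L.

0.433 mg/L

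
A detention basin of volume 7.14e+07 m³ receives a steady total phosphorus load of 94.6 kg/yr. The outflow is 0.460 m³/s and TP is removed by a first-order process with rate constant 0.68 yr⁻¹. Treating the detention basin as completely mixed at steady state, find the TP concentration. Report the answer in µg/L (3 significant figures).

Outflow Q = 0.460 m³/s × 3.156e+07 s/yr = 1.452e+07 m³/yr.
Steady-state CSTR mass balance: W = Q·C + k·V·C, so C = W/(Q + kV).
Q + kV = 1.452e+07 + 0.68·7.14e+07 = 6.307e+07 m³/yr.
C = 94.6/6.307e+07 = 1.5e-06 kg/m³ = 0.0015 mg/L = 1.5 µg/L.

1.50 µg/L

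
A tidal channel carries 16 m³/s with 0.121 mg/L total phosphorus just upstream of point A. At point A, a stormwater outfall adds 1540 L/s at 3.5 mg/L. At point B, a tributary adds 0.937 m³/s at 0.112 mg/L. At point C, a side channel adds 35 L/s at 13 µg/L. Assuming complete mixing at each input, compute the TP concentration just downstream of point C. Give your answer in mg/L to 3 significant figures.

1540 L/s = 1.54 m³/s.
After input A: C = (16·0.121 + 1.54·3.5) / 17.54 = 0.4177 mg/L.
After input B: C = (17.54·0.4177 + 0.937·0.112) / 18.48 = 0.4022 mg/L.
35 L/s = 0.035 m³/s.
13 µg/L = 0.013 mg/L.
After input C: C = (18.48·0.4022 + 0.035·0.013) / 18.51 = 0.4014 mg/L.

0.401 mg/L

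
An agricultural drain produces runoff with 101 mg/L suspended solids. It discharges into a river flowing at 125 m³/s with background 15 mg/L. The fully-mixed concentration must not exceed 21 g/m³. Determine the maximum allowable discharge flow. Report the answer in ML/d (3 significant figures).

Mass balance at complete mixing: C_std·(Q_w + Q_r) = Q_w·C_e + Q_r·C_b.
Rearranging, Q_w = Q_r·(C_std − C_b)/(C_e − C_std) = 125·(21 − 15) / (101 − 21) = 9.375 m³/s.
= 810 ML/d.

810 ML/d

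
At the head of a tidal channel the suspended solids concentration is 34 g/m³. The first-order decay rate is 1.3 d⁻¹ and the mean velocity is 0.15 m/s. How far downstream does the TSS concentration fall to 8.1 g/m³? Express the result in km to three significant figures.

From C = C₀·e^(−kt), t = ln(C₀/C)/k = ln(34/8.1)/1.3 = 1.434/1.3 = 1.103 d.
Distance = v·t = 0.15 m/s × 9.534e+04 s = 1.43e+04 m = 14.3 km.

14.3 km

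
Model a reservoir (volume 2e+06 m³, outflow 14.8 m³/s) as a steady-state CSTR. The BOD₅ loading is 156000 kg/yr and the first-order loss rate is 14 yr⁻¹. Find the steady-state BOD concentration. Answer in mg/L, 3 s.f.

0.315 mg/L

Outflow Q = 14.8 m³/s × 3.156e+07 s/yr = 4.671e+08 m³/yr.
Steady-state CSTR mass balance: W = Q·C + k·V·C, so C = W/(Q + kV).
Q + kV = 4.671e+08 + 14·2e+06 = 4.951e+08 m³/yr.
C = 156000/4.951e+08 = 0.0003151 kg/m³ = 0.3151 mg/L.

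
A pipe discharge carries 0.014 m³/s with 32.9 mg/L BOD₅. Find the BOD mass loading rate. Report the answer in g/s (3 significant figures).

0.461 g/s

Mass flux = Q·C = 0.014 m³/s × 32.9 g/m³ = 0.4606 g/s.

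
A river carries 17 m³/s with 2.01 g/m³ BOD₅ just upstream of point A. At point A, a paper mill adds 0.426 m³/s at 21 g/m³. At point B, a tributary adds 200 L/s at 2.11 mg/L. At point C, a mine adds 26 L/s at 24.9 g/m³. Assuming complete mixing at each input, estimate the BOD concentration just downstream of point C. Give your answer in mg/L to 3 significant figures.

After input A: C = (17·2.01 + 0.426·21) / 17.43 = 2.474 mg/L.
200 L/s = 0.2 m³/s.
After input B: C = (17.43·2.474 + 0.2·2.11) / 17.63 = 2.47 mg/L.
26 L/s = 0.026 m³/s.
After input C: C = (17.63·2.47 + 0.026·24.9) / 17.65 = 2.503 mg/L.

2.50 mg/L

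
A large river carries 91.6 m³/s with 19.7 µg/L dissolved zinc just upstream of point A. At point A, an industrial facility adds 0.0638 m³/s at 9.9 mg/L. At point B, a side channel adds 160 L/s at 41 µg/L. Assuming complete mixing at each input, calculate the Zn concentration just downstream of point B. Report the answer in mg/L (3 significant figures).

19.7 µg/L = 0.0197 mg/L.
After input A: C = (91.6·0.0197 + 0.0638·9.9) / 91.66 = 0.02658 mg/L.
160 L/s = 0.16 m³/s.
41 µg/L = 0.041 mg/L.
After input B: C = (91.66·0.02658 + 0.16·0.041) / 91.82 = 0.0266 mg/L.

0.0266 mg/L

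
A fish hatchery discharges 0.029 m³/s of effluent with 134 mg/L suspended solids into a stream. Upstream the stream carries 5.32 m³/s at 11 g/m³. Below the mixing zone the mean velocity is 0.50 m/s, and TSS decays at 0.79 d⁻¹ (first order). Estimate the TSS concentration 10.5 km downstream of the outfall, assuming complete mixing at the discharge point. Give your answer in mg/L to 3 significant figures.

9.63 mg/L

After complete mixing, C₀ = (0.029·134 + 5.32·11) / 5.349 = 11.67 mg/L.
Travel time t = 1.05e+04 m / 0.50 m/s = 2.1e+04 s = 0.2431 d.
C = 11.67·exp(−0.79·0.2431) = 11.67·0.8253 = 9.629 mg/L.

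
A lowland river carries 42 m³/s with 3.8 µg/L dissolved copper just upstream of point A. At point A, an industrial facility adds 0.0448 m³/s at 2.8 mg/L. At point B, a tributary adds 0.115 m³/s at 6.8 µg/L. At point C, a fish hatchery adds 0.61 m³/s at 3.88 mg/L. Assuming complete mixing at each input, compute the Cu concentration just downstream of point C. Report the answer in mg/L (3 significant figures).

0.0620 mg/L

3.8 µg/L = 0.0038 mg/L.
After input A: C = (42·0.0038 + 0.0448·2.8) / 42.04 = 0.006779 mg/L.
6.8 µg/L = 0.0068 mg/L.
After input B: C = (42.04·0.006779 + 0.115·0.0068) / 42.16 = 0.006779 mg/L.
After input C: C = (42.16·0.006779 + 0.61·3.88) / 42.77 = 0.06202 mg/L.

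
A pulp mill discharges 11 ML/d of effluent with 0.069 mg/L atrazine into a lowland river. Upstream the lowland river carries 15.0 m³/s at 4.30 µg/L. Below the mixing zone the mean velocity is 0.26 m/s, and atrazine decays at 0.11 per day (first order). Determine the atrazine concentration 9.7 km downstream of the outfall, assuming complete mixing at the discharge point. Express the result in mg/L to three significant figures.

0.00462 mg/L

11 ML/d = 0.1273 m³/s.
4.30 µg/L = 0.0043 mg/L.
After complete mixing, C₀ = (0.1273·0.069 + 15·0.0043) / 15.13 = 0.004845 mg/L.
Travel time t = 9700 m / 0.26 m/s = 3.731e+04 s = 0.4318 d.
C = 0.004845·exp(−0.11·0.4318) = 0.004845·0.9536 = 0.00462 mg/L.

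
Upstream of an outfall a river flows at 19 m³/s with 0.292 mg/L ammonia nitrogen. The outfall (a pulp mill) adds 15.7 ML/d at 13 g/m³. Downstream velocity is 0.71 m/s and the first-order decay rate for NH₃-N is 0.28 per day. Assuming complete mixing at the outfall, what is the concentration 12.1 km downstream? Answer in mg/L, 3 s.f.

0.390 mg/L

15.7 ML/d = 0.1817 m³/s.
After complete mixing, C₀ = (0.1817·13 + 19·0.292) / 19.18 = 0.4124 mg/L.
Travel time t = 1.21e+04 m / 0.71 m/s = 1.704e+04 s = 0.1972 d.
C = 0.4124·exp(−0.28·0.1972) = 0.4124·0.9463 = 0.3902 mg/L.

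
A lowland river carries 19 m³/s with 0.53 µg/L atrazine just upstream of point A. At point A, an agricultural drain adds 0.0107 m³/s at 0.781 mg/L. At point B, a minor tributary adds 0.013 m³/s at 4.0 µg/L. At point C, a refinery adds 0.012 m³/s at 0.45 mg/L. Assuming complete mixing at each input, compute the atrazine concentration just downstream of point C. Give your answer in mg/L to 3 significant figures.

0.00125 mg/L

0.53 µg/L = 0.00053 mg/L.
After input A: C = (19·0.00053 + 0.0107·0.781) / 19.01 = 0.0009693 mg/L.
4.0 µg/L = 0.004 mg/L.
After input B: C = (19.01·0.0009693 + 0.013·0.004) / 19.02 = 0.0009714 mg/L.
After input C: C = (19.02·0.0009714 + 0.012·0.45) / 19.04 = 0.001254 mg/L.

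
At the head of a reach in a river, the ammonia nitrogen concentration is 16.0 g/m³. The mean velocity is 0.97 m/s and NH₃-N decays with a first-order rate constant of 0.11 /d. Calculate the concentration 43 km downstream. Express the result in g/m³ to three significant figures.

Travel time t = 43 km / 0.97 m/s = 4.3e+04/0.97 = 4.433e+04 s = 0.5131 d.
First-order decay: C = 16.0·exp(−0.11·0.5131) = 16.0·0.9451 = 15.12 g/m³.

15.1 g/m³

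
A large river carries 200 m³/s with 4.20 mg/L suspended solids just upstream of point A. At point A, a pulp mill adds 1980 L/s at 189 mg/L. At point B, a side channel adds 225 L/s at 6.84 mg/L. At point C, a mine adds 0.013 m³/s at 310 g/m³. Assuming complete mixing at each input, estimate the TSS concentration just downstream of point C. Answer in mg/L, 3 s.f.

6.03 mg/L

1980 L/s = 1.98 m³/s.
After input A: C = (200·4.2 + 1.98·189) / 202 = 6.012 mg/L.
225 L/s = 0.225 m³/s.
After input B: C = (202·6.012 + 0.225·6.84) / 202.2 = 6.013 mg/L.
After input C: C = (202.2·6.013 + 0.013·310) / 202.2 = 6.032 mg/L.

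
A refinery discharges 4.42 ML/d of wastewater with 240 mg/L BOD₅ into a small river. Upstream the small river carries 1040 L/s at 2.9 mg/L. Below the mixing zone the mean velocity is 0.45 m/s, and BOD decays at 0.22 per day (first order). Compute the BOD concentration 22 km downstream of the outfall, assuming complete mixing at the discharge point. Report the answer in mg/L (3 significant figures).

4.42 ML/d = 0.05116 m³/s.
1040 L/s = 1.04 m³/s.
After complete mixing, C₀ = (0.05116·240 + 1.04·2.9) / 1.091 = 14.02 mg/L.
Travel time t = 2.2e+04 m / 0.45 m/s = 4.889e+04 s = 0.5658 d.
C = 14.02·exp(−0.22·0.5658) = 14.02·0.883 = 12.38 mg/L.

12.4 mg/L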